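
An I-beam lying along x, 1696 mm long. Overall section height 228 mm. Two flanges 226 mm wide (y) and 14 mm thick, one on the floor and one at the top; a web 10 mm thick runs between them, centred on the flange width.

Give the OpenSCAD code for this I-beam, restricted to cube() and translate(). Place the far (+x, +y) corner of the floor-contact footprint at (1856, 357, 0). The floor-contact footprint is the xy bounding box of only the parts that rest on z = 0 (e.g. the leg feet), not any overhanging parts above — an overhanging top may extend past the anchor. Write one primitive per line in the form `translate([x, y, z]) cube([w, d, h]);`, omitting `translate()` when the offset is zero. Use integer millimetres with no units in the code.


translate([160, 131, 0]) cube([1696, 226, 14]);
translate([160, 239, 14]) cube([1696, 10, 200]);
translate([160, 131, 214]) cube([1696, 226, 14]);


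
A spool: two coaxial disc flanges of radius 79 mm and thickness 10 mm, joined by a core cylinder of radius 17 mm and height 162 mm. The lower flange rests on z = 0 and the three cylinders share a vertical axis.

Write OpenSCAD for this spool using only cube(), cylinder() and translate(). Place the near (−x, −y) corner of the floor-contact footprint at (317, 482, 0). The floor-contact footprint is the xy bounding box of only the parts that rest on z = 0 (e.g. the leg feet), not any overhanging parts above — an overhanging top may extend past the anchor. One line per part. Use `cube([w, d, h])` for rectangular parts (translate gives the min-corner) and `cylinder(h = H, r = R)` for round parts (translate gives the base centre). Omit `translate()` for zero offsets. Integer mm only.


translate([396, 561, 0]) cylinder(h = 10, r = 79);
translate([396, 561, 10]) cylinder(h = 162, r = 17);
translate([396, 561, 172]) cylinder(h = 10, r = 79);


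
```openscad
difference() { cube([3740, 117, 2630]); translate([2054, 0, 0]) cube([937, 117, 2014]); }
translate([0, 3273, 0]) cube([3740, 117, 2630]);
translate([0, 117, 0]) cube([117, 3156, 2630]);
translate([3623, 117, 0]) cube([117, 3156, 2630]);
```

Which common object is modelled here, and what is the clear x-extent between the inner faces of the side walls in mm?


A single room. The interior width is 3506 mm.

Four walls enclosing a rectangle with a door in the front wall — a room. Outside width 3740 minus two 117 mm walls gives 3506 mm.


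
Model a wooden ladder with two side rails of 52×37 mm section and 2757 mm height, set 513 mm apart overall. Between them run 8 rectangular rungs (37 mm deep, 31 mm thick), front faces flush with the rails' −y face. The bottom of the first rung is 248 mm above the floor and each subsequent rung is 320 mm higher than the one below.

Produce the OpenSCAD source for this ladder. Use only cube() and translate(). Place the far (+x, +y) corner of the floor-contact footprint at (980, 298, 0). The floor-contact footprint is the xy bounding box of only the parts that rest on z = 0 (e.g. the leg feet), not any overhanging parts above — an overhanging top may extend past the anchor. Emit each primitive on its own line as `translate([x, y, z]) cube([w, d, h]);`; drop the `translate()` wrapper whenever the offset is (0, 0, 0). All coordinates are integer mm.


translate([467, 261, 0]) cube([52, 37, 2757]);
translate([928, 261, 0]) cube([52, 37, 2757]);
translate([519, 261, 248]) cube([409, 37, 31]);
translate([519, 261, 568]) cube([409, 37, 31]);
translate([519, 261, 888]) cube([409, 37, 31]);
translate([519, 261, 1208]) cube([409, 37, 31]);
translate([519, 261, 1528]) cube([409, 37, 31]);
translate([519, 261, 1848]) cube([409, 37, 31]);
translate([519, 261, 2168]) cube([409, 37, 31]);
translate([519, 261, 2488]) cube([409, 37, 31]);


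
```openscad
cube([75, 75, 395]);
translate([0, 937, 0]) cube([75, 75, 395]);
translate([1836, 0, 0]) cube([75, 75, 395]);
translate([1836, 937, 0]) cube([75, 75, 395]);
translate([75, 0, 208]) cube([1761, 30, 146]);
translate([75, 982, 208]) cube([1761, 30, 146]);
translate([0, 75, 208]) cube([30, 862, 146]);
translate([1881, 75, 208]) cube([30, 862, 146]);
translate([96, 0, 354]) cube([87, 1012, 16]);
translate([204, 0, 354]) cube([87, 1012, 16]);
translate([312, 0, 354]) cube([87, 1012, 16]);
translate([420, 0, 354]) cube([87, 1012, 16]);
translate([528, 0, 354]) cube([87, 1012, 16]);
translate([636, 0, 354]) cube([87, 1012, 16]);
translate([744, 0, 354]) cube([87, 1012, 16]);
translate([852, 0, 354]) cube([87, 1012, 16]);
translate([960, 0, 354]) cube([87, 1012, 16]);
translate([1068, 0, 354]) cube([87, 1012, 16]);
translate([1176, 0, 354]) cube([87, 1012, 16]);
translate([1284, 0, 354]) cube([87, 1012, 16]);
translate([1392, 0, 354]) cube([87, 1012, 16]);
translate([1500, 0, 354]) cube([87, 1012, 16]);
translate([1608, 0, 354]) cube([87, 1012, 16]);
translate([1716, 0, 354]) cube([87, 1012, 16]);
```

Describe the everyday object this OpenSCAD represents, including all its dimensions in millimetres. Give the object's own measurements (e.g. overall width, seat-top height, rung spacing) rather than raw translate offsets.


A bed frame 1911 mm long (x) by 1012 mm wide (y). Four 75×75 mm corner posts, 395 mm tall, at the corners of the footprint. Four rails of 30 mm thickness and 146 mm height run between adjacent posts with their undersides at z = 208 mm, their outer faces flush with the outside of the frame (the two x-running rails run between the posts' inner faces; the two y-running rails run between the posts' inner faces). 16 slats, each 87 mm wide (x) and 16 mm thick, lie across the top of the two x-running rails, running the full 1012 mm width of the frame in y; along x they sit between the end posts with a 21 mm gap after the −x posts and between neighbouring slats, leaving 33 mm before the +x posts.


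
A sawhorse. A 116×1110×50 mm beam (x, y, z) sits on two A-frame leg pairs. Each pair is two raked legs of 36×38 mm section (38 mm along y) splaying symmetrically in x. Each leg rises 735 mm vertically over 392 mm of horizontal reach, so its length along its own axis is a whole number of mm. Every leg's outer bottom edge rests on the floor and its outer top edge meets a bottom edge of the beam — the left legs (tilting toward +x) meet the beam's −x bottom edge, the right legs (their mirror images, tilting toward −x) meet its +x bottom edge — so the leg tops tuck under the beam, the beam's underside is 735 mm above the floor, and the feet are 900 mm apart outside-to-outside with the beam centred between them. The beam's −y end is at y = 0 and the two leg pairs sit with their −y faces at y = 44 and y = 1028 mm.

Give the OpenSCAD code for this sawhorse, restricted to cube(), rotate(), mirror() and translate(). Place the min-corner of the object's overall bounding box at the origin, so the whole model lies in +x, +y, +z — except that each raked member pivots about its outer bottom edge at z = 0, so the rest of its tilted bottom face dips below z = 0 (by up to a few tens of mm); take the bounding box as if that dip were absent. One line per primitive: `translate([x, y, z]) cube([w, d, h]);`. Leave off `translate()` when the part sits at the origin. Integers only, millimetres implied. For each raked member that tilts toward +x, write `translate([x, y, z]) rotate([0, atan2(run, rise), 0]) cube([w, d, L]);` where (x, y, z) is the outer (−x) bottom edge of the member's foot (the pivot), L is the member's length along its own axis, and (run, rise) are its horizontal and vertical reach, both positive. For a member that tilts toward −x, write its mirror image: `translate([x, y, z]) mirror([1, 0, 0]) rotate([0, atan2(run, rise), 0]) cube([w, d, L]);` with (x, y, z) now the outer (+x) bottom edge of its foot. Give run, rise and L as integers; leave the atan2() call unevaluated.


// leg length = √(392² + 735²) = 833
// right-leg outer foot x = 2·392 + 116 = 900
// beam min-corner = (392, 0, 735)
translate([392, 0, 735]) cube([116, 1110, 50]);
translate([0, 44, 0]) rotate([0, atan2(392, 735), 0]) cube([36, 38, 833]);
translate([900, 44, 0]) mirror([1, 0, 0]) rotate([0, atan2(392, 735), 0]) cube([36, 38, 833]);
translate([0, 1028, 0]) rotate([0, atan2(392, 735), 0]) cube([36, 38, 833]);
translate([900, 1028, 0]) mirror([1, 0, 0]) rotate([0, atan2(392, 735), 0]) cube([36, 38, 833]);


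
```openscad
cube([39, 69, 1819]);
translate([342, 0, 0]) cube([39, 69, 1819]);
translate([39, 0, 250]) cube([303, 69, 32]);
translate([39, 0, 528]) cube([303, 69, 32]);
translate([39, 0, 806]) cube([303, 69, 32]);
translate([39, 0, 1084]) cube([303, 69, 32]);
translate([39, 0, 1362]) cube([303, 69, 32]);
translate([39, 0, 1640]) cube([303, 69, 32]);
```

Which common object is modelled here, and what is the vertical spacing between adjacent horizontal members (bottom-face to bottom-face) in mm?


A ladder. The rung spacing is 278 mm.

Two tall 39×69 posts with 6 short bars between them — a ladder. Adjacent rungs sit at z = 250 and z = 528, so the spacing is 528 − 250 = 278 mm.


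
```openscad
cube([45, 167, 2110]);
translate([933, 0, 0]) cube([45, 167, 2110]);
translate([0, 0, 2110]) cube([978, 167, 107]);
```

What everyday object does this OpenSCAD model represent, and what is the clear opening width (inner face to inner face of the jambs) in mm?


A door frame. The clear opening width is 888 mm.

Two 2110 mm tall posts with a header on top — a door frame. The left jamb is 45 mm wide at x = 0; the right jamb starts at x = 933. The clear opening is 933 − 45 = 888 mm.


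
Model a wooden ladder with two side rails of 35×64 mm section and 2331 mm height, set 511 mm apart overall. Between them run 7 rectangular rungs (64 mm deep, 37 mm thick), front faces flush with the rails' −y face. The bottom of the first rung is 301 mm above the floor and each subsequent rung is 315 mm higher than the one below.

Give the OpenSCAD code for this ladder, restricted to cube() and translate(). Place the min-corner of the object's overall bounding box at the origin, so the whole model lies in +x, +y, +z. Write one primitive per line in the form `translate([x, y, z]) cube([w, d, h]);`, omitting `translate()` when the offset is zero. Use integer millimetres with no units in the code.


cube([35, 64, 2331]);
translate([476, 0, 0]) cube([35, 64, 2331]);
translate([35, 0, 301]) cube([441, 64, 37]);
translate([35, 0, 616]) cube([441, 64, 37]);
translate([35, 0, 931]) cube([441, 64, 37]);
translate([35, 0, 1246]) cube([441, 64, 37]);
translate([35, 0, 1561]) cube([441, 64, 37]);
translate([35, 0, 1876]) cube([441, 64, 37]);
translate([35, 0, 2191]) cube([441, 64, 37]);


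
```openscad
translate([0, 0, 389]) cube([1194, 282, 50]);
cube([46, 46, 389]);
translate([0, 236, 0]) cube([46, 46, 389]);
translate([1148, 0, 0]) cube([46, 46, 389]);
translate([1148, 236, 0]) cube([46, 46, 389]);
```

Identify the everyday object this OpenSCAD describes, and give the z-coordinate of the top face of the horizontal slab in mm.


A bench. The seat-top height is 439 mm.

A long slab on four corner posts — a bench. The slab sits at z = 389 with thickness 50, so the top is 389 + 50 = 439 mm.


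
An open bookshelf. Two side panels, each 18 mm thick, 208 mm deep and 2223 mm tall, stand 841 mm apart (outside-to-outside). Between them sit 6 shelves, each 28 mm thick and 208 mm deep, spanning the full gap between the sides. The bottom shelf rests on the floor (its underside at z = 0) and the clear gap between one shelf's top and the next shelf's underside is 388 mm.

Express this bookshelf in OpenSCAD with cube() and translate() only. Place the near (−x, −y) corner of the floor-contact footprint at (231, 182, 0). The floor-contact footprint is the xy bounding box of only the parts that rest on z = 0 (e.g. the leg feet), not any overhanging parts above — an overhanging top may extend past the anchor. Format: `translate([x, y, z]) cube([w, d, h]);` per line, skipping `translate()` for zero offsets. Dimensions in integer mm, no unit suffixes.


translate([231, 182, 0]) cube([18, 208, 2223]);
translate([1054, 182, 0]) cube([18, 208, 2223]);
translate([249, 182, 0]) cube([805, 208, 28]);
translate([249, 182, 416]) cube([805, 208, 28]);
translate([249, 182, 832]) cube([805, 208, 28]);
translate([249, 182, 1248]) cube([805, 208, 28]);
translate([249, 182, 1664]) cube([805, 208, 28]);
translate([249, 182, 2080]) cube([805, 208, 28]);


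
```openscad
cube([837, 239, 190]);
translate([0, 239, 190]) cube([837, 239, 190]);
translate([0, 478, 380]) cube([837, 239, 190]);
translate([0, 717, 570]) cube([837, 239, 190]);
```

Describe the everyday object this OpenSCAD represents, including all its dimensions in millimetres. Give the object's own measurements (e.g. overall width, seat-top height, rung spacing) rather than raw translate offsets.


A straight staircase of 4 solid steps. Each step is 837 mm wide (x), 239 mm deep (y, the going) and 190 mm tall (the rise). The first step rests on the floor; each subsequent step sits one going further in +y and one rise higher in +z, directly behind and above the previous step with no overlap.


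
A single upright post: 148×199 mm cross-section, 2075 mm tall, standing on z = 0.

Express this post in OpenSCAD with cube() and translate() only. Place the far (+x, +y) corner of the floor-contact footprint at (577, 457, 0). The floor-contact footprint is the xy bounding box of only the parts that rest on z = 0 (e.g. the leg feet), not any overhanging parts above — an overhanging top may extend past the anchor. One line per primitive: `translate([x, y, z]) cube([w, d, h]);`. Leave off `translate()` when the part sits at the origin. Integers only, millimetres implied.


translate([429, 258, 0]) cube([148, 199, 2075]);


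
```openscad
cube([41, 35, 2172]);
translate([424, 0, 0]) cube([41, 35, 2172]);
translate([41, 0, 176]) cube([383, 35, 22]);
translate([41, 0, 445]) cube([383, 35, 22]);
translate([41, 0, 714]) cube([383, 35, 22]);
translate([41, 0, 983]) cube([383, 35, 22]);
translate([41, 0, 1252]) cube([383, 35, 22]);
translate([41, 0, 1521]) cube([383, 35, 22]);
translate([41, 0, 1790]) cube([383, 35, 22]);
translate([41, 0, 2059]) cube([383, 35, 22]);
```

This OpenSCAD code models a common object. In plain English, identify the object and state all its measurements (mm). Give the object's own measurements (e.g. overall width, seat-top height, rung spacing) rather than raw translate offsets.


A straight ladder. Two 41×35 mm vertical rails, 2172 mm tall, stand 465 mm apart (outside-to-outside) with their front faces coplanar on the −y side. 8 rungs, each 35 mm deep and 22 mm tall, span between the inner faces of the rails, front faces flush with the rails. The lowest rung's underside is at z = 176 mm and rungs are spaced 269 mm apart (underside to underside).


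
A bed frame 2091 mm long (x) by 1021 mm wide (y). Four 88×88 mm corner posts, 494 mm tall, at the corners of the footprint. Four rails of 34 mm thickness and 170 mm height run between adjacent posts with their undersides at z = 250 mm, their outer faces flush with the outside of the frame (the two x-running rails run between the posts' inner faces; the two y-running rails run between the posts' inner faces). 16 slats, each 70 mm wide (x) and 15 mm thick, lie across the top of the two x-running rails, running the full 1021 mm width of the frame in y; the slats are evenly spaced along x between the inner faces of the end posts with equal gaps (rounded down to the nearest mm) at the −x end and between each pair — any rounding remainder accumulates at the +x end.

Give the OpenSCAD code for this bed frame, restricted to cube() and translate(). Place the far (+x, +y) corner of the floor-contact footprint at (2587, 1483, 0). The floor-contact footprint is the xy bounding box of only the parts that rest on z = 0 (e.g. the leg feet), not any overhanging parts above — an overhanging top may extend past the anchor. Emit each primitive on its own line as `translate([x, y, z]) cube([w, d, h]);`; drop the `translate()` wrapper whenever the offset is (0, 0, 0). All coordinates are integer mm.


// slat z = rail_z + rail_h = 250 + 170 = 420
// slat gap = ⌊(1915 − 16·70) / 17⌋ = 46
translate([496, 462, 0]) cube([88, 88, 494]);
translate([496, 1395, 0]) cube([88, 88, 494]);
translate([2499, 462, 0]) cube([88, 88, 494]);
translate([2499, 1395, 0]) cube([88, 88, 494]);
translate([584, 462, 250]) cube([1915, 34, 170]);
translate([584, 1449, 250]) cube([1915, 34, 170]);
translate([496, 550, 250]) cube([34, 845, 170]);
translate([2553, 550, 250]) cube([34, 845, 170]);
translate([630, 462, 420]) cube([70, 1021, 15]);
translate([746, 462, 420]) cube([70, 1021, 15]);
translate([862, 462, 420]) cube([70, 1021, 15]);
translate([978, 462, 420]) cube([70, 1021, 15]);
translate([1094, 462, 420]) cube([70, 1021, 15]);
translate([1210, 462, 420]) cube([70, 1021, 15]);
translate([1326, 462, 420]) cube([70, 1021, 15]);
translate([1442, 462, 420]) cube([70, 1021, 15]);
translate([1558, 462, 420]) cube([70, 1021, 15]);
translate([1674, 462, 420]) cube([70, 1021, 15]);
translate([1790, 462, 420]) cube([70, 1021, 15]);
translate([1906, 462, 420]) cube([70, 1021, 15]);
translate([2022, 462, 420]) cube([70, 1021, 15]);
translate([2138, 462, 420]) cube([70, 1021, 15]);
translate([2254, 462, 420]) cube([70, 1021, 15]);
translate([2370, 462, 420]) cube([70, 1021, 15]);


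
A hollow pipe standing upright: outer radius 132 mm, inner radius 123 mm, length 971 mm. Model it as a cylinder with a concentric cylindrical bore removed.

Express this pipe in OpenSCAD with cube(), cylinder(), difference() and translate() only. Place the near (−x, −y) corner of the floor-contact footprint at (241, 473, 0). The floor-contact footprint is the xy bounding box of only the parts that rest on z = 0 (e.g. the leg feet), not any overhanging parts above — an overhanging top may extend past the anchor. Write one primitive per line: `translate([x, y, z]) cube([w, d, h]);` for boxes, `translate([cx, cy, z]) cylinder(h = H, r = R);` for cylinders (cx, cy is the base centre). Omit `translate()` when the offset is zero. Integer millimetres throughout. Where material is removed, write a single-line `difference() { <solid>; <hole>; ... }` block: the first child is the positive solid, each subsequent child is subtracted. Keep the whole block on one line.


difference() { translate([373, 605, 0]) cylinder(h = 971, r = 132); translate([373, 605, 0]) cylinder(h = 971, r = 123); }


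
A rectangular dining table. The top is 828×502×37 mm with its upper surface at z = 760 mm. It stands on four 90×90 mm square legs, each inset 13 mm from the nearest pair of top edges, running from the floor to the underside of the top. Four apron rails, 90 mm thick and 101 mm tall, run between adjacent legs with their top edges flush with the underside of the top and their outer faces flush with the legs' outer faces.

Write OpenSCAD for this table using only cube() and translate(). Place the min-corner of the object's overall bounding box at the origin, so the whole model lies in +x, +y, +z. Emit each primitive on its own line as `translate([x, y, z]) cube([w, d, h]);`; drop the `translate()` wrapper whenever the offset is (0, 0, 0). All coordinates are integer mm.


translate([0, 0, 723]) cube([828, 502, 37]);
translate([13, 13, 0]) cube([90, 90, 723]);
translate([725, 13, 0]) cube([90, 90, 723]);
translate([13, 399, 0]) cube([90, 90, 723]);
translate([725, 399, 0]) cube([90, 90, 723]);
translate([103, 13, 622]) cube([622, 90, 101]);
translate([103, 399, 622]) cube([622, 90, 101]);
translate([13, 103, 622]) cube([90, 296, 101]);
translate([725, 103, 622]) cube([90, 296, 101]);


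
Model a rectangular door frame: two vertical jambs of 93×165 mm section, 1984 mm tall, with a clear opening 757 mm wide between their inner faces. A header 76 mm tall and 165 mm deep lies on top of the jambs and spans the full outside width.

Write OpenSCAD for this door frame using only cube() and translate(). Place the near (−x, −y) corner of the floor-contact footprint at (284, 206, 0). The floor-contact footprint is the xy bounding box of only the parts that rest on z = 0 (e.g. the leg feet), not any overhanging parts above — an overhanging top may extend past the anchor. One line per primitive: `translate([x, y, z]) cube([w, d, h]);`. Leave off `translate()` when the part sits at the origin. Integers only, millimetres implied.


translate([284, 206, 0]) cube([93, 165, 1984]);
translate([1134, 206, 0]) cube([93, 165, 1984]);
translate([284, 206, 1984]) cube([943, 165, 76]);


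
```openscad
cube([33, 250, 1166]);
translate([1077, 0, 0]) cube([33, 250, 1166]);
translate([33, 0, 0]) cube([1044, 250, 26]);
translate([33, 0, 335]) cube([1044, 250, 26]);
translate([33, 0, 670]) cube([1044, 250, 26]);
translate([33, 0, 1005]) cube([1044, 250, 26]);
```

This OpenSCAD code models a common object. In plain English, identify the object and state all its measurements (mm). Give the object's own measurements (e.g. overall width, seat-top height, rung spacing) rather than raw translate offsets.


An open bookshelf. Two side panels, each 33 mm thick, 250 mm deep and 1166 mm tall, stand 1110 mm apart (outside-to-outside). Between them sit 4 shelves, each 26 mm thick and 250 mm deep, spanning the full gap between the sides. The bottom shelf rests on the floor (its underside at z = 0) and the clear gap between one shelf's top and the next shelf's underside is 309 mm.


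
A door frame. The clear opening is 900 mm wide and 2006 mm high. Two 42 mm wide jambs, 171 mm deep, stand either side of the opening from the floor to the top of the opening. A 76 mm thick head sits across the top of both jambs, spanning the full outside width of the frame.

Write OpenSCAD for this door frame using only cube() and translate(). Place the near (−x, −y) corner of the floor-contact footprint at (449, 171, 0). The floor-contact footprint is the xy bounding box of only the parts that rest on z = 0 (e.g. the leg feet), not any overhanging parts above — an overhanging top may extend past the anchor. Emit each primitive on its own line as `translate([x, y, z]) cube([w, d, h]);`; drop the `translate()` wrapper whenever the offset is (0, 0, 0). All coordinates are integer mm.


translate([449, 171, 0]) cube([42, 171, 2006]);
translate([1391, 171, 0]) cube([42, 171, 2006]);
translate([449, 171, 2006]) cube([984, 171, 76]);


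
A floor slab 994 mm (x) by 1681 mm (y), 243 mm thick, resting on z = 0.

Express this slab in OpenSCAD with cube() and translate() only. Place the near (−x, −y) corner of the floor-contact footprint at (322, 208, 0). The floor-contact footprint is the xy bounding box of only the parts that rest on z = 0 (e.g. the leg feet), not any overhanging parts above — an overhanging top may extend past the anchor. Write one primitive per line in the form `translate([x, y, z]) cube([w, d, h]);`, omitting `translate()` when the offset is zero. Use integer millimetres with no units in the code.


translate([322, 208, 0]) cube([994, 1681, 243]);


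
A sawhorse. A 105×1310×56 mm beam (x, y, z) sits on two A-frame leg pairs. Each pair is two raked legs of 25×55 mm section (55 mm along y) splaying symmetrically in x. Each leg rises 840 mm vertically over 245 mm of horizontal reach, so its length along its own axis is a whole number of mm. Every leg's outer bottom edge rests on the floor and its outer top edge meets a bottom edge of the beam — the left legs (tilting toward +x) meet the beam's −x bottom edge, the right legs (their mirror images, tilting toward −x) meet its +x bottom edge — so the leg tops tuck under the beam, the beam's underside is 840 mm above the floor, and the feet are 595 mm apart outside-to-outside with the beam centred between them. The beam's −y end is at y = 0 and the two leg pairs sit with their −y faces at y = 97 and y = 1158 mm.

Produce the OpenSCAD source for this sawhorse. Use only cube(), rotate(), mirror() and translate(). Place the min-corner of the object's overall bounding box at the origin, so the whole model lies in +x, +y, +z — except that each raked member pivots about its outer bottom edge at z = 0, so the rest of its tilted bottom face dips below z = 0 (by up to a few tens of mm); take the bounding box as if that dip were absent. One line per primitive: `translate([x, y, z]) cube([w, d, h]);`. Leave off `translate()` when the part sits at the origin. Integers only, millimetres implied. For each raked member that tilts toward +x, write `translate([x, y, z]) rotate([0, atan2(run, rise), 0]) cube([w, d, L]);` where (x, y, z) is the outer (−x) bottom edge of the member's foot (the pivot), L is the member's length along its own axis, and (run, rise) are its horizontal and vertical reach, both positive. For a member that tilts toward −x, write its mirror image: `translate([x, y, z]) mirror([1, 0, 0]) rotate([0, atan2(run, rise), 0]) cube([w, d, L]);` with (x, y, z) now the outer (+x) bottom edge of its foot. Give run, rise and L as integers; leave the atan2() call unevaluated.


// leg length = √(245² + 840²) = 875
// right-leg outer foot x = 2·245 + 105 = 595
// beam min-corner = (245, 0, 840)
translate([245, 0, 840]) cube([105, 1310, 56]);
translate([0, 97, 0]) rotate([0, atan2(245, 840), 0]) cube([25, 55, 875]);
translate([595, 97, 0]) mirror([1, 0, 0]) rotate([0, atan2(245, 840), 0]) cube([25, 55, 875]);
translate([0, 1158, 0]) rotate([0, atan2(245, 840), 0]) cube([25, 55, 875]);
translate([595, 1158, 0]) mirror([1, 0, 0]) rotate([0, atan2(245, 840), 0]) cube([25, 55, 875]);


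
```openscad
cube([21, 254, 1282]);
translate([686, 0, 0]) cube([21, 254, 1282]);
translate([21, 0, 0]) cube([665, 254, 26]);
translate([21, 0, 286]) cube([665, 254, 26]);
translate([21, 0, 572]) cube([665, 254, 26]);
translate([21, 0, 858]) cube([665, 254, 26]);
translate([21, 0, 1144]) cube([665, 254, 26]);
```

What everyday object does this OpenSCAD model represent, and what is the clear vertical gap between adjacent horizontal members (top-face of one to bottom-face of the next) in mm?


A bookshelf. The clear shelf gap is 260 mm.

Two tall side panels with 5 horizontal boards between them — a bookshelf. The first two shelf undersides are at z = 0 and z = 286; with shelf thickness 26, the clear gap is 286 − 0 − 26 = 260 mm.


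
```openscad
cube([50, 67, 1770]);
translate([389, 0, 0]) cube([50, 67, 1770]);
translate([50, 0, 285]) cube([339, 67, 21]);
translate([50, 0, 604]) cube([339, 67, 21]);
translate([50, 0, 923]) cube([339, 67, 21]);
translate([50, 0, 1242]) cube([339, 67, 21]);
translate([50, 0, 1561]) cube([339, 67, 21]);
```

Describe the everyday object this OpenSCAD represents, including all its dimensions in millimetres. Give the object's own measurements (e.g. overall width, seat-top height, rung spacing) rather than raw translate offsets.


A straight ladder. Two 50×67 mm vertical rails, 1770 mm tall, stand 439 mm apart (outside-to-outside) with their front faces coplanar on the −y side. 5 rungs, each 67 mm deep and 21 mm tall, span between the inner faces of the rails, front faces flush with the rails. The lowest rung's underside is at z = 285 mm and rungs are spaced 319 mm apart (underside to underside).


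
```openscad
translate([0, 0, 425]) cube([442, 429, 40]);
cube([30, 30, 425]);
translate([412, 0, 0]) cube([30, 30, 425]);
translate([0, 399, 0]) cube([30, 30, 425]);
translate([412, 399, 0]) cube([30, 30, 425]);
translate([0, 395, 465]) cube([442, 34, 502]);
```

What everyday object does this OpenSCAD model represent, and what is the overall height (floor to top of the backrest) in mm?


A chair. The overall height is 967 mm.

A slab on four corner posts with a tall panel at the back — a chair. The seat slab sits at z = 425 with thickness 40, and the 502 mm backrest starts at the seat top, so the overall height is 425 + 40 + 502 = 967 mm.


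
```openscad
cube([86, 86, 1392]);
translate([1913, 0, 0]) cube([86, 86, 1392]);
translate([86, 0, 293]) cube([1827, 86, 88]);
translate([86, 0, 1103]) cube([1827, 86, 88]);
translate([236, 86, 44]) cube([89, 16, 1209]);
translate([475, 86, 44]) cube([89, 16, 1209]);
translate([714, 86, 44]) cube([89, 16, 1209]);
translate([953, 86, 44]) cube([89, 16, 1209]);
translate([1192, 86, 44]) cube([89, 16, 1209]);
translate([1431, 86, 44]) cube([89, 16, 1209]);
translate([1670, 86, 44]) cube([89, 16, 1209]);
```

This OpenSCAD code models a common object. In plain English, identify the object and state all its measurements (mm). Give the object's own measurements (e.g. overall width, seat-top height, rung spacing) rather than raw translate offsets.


A fence section. Two 86×86 mm posts, 1392 mm tall, stand on the floor with a clear span of 1827 mm between their inner faces. Two horizontal rails of 86×88 mm section span the gap between the posts with their undersides at z = 293 mm and z = 1103 mm, flush with the posts' −y face. 7 pickets, each 89 mm wide, 16 mm thick and 1209 mm tall, are fixed to the +y face of the rails with their bottoms at z = 44 mm, spaced across the span with a 150 mm gap after the −x post and between neighbouring pickets, with 154 mm left before the +x post.


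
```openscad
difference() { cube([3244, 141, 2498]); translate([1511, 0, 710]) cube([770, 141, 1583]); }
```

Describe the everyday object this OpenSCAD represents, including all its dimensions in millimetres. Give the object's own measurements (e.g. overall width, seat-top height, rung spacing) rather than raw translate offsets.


A wall 3244 mm long (x), 141 mm thick (y), 2498 mm tall, with a rectangular window opening cut through it. The opening is 770 mm wide and 1583 mm tall; its sill is at z = 710 mm and its near (−x) edge is 1511 mm from the wall's −x end. The opening passes through the full wall thickness.


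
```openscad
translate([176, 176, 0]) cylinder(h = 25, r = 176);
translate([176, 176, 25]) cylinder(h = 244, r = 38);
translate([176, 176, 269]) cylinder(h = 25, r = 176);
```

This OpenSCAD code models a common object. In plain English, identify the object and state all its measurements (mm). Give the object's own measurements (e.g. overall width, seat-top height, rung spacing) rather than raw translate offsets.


A spool: two coaxial disc flanges of radius 176 mm and thickness 25 mm, joined by a core cylinder of radius 38 mm and height 244 mm. The lower flange rests on z = 0 and the three cylinders share a vertical axis.


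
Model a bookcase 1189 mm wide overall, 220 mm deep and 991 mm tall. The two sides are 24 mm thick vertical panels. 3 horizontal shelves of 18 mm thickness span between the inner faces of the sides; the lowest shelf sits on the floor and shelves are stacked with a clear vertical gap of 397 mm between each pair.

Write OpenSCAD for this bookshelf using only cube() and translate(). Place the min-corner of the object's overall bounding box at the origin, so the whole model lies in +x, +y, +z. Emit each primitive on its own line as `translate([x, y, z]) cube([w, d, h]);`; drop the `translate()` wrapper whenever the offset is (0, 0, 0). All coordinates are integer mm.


cube([24, 220, 991]);
translate([1165, 0, 0]) cube([24, 220, 991]);
translate([24, 0, 0]) cube([1141, 220, 18]);
translate([24, 0, 415]) cube([1141, 220, 18]);
translate([24, 0, 830]) cube([1141, 220, 18]);


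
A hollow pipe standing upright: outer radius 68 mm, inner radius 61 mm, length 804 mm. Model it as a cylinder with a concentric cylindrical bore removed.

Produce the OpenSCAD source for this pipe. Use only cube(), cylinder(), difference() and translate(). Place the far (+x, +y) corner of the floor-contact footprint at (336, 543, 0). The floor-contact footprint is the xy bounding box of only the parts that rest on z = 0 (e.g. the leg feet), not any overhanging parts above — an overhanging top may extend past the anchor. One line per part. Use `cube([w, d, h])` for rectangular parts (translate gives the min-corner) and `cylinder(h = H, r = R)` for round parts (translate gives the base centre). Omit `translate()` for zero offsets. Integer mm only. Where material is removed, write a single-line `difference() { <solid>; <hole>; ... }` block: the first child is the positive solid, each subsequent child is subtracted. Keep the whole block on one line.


difference() { translate([268, 475, 0]) cylinder(h = 804, r = 68); translate([268, 475, 0]) cylinder(h = 804, r = 61); }


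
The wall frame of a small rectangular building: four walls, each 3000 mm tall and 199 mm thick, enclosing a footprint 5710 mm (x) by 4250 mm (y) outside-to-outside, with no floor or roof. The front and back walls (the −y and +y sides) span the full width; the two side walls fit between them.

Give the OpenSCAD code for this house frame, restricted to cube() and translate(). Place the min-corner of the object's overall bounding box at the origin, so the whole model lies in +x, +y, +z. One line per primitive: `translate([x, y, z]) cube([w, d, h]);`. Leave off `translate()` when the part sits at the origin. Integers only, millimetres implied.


cube([5710, 199, 3000]);
translate([0, 4051, 0]) cube([5710, 199, 3000]);
translate([0, 199, 0]) cube([199, 3852, 3000]);
translate([5511, 199, 0]) cube([199, 3852, 3000]);


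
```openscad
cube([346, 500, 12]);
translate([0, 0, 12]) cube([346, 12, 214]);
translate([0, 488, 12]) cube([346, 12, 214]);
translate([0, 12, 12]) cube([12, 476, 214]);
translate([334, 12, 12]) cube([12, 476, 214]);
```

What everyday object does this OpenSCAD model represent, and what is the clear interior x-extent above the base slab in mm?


An open box. The internal width is 322 mm.

A 346×500 base slab with four walls standing on it — an open box. The base is 346 mm wide and the walls are 12 mm thick, so the internal width is 346 − 2 × 12 = 322 mm.


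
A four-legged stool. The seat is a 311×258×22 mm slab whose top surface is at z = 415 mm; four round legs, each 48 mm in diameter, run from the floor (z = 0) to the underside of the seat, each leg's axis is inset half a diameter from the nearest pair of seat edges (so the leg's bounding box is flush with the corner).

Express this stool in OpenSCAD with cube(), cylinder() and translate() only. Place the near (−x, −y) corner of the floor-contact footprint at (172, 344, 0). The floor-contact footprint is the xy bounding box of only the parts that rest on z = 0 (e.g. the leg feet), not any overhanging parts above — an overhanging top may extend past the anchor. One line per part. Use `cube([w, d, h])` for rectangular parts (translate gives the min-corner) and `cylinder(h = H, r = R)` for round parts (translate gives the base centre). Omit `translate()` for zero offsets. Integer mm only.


translate([172, 344, 393]) cube([311, 258, 22]);
translate([196, 368, 0]) cylinder(h = 393, r = 24);
translate([459, 368, 0]) cylinder(h = 393, r = 24);
translate([196, 578, 0]) cylinder(h = 393, r = 24);
translate([459, 578, 0]) cylinder(h = 393, r = 24);


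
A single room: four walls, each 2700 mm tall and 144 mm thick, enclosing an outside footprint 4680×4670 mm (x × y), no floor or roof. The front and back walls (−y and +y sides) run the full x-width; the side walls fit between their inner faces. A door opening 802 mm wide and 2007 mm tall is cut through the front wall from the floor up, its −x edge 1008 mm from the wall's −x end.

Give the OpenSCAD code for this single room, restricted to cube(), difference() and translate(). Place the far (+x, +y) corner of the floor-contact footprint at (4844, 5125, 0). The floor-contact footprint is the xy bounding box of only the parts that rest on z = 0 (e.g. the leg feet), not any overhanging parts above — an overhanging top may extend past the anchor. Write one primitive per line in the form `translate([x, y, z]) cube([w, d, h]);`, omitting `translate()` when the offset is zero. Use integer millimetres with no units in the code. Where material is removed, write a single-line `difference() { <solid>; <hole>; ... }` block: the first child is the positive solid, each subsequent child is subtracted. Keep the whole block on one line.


difference() { translate([164, 455, 0]) cube([4680, 144, 2700]); translate([1172, 455, 0]) cube([802, 144, 2007]); }
translate([164, 4981, 0]) cube([4680, 144, 2700]);
translate([164, 599, 0]) cube([144, 4382, 2700]);
translate([4700, 599, 0]) cube([144, 4382, 2700]);


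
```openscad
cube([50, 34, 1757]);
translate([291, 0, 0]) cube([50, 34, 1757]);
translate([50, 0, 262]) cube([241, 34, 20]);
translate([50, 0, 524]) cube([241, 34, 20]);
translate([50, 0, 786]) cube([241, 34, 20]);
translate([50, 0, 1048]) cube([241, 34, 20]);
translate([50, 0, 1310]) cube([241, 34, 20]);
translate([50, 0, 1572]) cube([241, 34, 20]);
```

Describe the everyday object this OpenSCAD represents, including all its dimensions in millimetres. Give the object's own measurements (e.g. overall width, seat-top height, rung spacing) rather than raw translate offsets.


A straight ladder. Two 50×34 mm vertical rails, 1757 mm tall, stand 341 mm apart (outside-to-outside) with their front faces coplanar on the −y side. 6 rungs, each 34 mm deep and 20 mm tall, span between the inner faces of the rails, front faces flush with the rails. The lowest rung's underside is at z = 262 mm and rungs are spaced 262 mm apart (underside to underside).


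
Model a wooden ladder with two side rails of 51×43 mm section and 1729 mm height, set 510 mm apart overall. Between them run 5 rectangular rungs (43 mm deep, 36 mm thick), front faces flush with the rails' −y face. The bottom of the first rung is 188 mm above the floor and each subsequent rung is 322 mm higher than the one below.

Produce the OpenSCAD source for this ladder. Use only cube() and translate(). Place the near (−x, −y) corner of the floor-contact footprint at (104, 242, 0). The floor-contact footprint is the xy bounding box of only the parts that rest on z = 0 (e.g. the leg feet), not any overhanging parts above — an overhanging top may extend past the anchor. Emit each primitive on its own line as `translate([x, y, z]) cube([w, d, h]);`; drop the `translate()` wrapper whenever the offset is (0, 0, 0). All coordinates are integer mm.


// rung span = 510 - 2*51 = 408
// rung[k] z = 188 + k*322
translate([104, 242, 0]) cube([51, 43, 1729]);
translate([563, 242, 0]) cube([51, 43, 1729]);
translate([155, 242, 188]) cube([408, 43, 36]);
translate([155, 242, 510]) cube([408, 43, 36]);
translate([155, 242, 832]) cube([408, 43, 36]);
translate([155, 242, 1154]) cube([408, 43, 36]);
translate([155, 242, 1476]) cube([408, 43, 36]);


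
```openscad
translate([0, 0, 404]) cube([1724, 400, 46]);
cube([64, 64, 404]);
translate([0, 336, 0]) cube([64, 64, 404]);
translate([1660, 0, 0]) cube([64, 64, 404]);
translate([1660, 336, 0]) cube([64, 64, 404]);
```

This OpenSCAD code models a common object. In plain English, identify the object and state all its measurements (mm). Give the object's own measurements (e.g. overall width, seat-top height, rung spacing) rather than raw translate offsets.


A long wooden bench with a 1724 mm (x) × 400 mm (y) seat, 46 mm thick, its top surface 450 mm above the floor. Four 64 mm square legs at the seat corners, flush with the edges, run from z = 0 to the seat underside.


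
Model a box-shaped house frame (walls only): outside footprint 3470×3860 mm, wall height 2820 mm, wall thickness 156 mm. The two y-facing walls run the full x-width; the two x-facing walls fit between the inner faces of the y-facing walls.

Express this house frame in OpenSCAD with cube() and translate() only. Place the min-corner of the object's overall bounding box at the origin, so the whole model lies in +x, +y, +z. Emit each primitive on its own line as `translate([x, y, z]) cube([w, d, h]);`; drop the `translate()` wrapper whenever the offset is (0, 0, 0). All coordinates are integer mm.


cube([3470, 156, 2820]);
translate([0, 3704, 0]) cube([3470, 156, 2820]);
translate([0, 156, 0]) cube([156, 3548, 2820]);
translate([3314, 156, 0]) cube([156, 3548, 2820]);


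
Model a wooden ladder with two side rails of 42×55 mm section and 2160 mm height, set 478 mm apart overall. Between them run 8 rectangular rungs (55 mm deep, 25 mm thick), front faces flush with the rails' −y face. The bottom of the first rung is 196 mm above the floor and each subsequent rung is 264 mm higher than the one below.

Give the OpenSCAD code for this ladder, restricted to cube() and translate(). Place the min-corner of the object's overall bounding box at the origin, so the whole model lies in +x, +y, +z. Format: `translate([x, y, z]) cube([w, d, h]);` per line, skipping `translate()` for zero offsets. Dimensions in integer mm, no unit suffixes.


cube([42, 55, 2160]);
translate([436, 0, 0]) cube([42, 55, 2160]);
translate([42, 0, 196]) cube([394, 55, 25]);
translate([42, 0, 460]) cube([394, 55, 25]);
translate([42, 0, 724]) cube([394, 55, 25]);
translate([42, 0, 988]) cube([394, 55, 25]);
translate([42, 0, 1252]) cube([394, 55, 25]);
translate([42, 0, 1516]) cube([394, 55, 25]);
translate([42, 0, 1780]) cube([394, 55, 25]);
translate([42, 0, 2044]) cube([394, 55, 25]);
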